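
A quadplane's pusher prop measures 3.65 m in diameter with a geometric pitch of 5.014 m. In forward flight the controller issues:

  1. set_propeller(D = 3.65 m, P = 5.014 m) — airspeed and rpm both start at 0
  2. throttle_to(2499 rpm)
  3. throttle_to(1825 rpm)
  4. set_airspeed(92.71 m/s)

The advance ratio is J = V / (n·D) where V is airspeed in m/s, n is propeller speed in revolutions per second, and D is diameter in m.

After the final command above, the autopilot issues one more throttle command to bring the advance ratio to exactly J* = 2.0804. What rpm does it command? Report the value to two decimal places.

set_propeller: D = 3.65 m, P = 5.014 m (p = P/D = 1.373699); state ← (V=0, rpm=0)
throttle_to(2499): rpm ← 2499
throttle_to(1825): rpm ← 1825
set_airspeed(92.71): V ← 92.71 m/s
final state: V = 92.71 m/s, rpm = 1825 → n = rpm/60 = 30.416667 rev/s
target J* = 2.0804; solve J* = V/(n·D) for n: n = V/(J*·D) = 92.71/(2.0804 × 3.65) = 12.209191 rev/s
rpm = 60·n = 732.551432

rpm = 732.55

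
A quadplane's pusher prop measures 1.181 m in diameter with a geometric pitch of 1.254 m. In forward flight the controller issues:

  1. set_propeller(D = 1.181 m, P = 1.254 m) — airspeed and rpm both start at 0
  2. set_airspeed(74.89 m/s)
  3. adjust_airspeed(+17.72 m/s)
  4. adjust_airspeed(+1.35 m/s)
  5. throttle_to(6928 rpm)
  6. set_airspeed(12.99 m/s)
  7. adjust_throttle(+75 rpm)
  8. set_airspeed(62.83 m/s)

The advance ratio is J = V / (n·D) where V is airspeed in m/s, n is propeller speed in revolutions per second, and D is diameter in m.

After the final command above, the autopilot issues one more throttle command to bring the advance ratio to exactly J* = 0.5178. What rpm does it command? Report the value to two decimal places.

rpm = 6164.62

set_propeller: D = 1.181 m, P = 1.254 m (p = P/D = 1.061812); state ← (V=0, rpm=0)
set_airspeed(74.89): V ← 74.89 m/s
adjust_airspeed(+17.72): V ← 74.89 +17.72 = 92.61 m/s
adjust_airspeed(+1.35): V ← 92.61 +1.35 = 93.96 m/s
throttle_to(6928): rpm ← 6928
set_airspeed(12.99): V ← 12.99 m/s
adjust_throttle(+75): rpm ← 6928 +75 = 7003
set_airspeed(62.83): V ← 62.83 m/s
final state: V = 62.83 m/s, rpm = 7003 → n = rpm/60 = 116.716667 rev/s
target J* = 0.5178; solve J* = V/(n·D) for n: n = V/(J*·D) = 62.83/(0.5178 × 1.181) = 102.743680 rev/s
rpm = 60·n = 6164.620787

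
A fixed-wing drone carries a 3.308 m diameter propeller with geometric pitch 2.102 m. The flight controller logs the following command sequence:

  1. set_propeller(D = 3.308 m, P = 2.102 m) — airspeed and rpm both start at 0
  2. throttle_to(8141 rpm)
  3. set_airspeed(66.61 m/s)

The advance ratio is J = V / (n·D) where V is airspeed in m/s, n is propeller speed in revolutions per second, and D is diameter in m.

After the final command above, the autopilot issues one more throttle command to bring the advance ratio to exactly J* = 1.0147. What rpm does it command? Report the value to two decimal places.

set_propeller: D = 3.308 m, P = 2.102 m (p = P/D = 0.635429); state ← (V=0, rpm=0)
throttle_to(8141): rpm ← 8141
set_airspeed(66.61): V ← 66.61 m/s
final state: V = 66.61 m/s, rpm = 8141 → n = rpm/60 = 135.683333 rev/s
target J* = 1.0147; solve J* = V/(n·D) for n: n = V/(J*·D) = 66.61/(1.0147 × 3.308) = 19.844322 rev/s
rpm = 60·n = 1190.659339

rpm = 1190.66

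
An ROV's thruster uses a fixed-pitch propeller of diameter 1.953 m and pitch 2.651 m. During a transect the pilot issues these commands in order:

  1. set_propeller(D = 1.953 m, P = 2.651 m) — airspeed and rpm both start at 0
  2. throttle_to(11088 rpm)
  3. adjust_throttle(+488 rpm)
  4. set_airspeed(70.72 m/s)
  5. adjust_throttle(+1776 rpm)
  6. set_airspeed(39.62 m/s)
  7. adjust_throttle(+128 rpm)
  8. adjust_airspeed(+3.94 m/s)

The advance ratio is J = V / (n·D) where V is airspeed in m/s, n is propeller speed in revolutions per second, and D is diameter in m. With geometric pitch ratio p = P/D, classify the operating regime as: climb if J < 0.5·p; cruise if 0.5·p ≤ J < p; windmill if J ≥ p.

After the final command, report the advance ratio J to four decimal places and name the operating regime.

J = 0.0993, regime = climb

set_propeller: D = 1.953 m, P = 2.651 m (p = P/D = 1.357399); state ← (V=0, rpm=0)
throttle_to(11088): rpm ← 11088
adjust_throttle(+488): rpm ← 11088 +488 = 11576
set_airspeed(70.72): V ← 70.72 m/s
adjust_throttle(+1776): rpm ← 11576 +1776 = 13352
set_airspeed(39.62): V ← 39.62 m/s
adjust_throttle(+128): rpm ← 13352 +128 = 13480
adjust_airspeed(+3.94): V ← 39.62 +3.94 = 43.56 m/s
final state: V = 43.56 m/s, rpm = 13480 → n = rpm/60 = 224.666667 rev/s
J = V / (n·D) = 43.56 / (224.666667 × 1.953) = 0.099277
regime bands: climb J<0.6787 | cruise [0.6787, 1.3574) | windmill J≥1.3574
J = 0.0993 → climb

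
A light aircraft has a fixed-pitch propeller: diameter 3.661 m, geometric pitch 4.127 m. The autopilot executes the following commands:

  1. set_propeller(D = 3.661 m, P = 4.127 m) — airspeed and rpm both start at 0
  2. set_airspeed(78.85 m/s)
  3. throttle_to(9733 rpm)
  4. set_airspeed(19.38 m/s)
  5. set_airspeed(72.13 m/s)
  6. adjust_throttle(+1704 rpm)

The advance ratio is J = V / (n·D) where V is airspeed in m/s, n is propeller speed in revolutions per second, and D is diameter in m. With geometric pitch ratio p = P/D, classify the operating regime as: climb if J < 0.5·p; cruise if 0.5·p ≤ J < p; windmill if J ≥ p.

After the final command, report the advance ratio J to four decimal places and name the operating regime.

J = 0.1034, regime = climb

set_propeller: D = 3.661 m, P = 4.127 m (p = P/D = 1.127288); state ← (V=0, rpm=0)
set_airspeed(78.85): V ← 78.85 m/s
throttle_to(9733): rpm ← 9733
set_airspeed(19.38): V ← 19.38 m/s
set_airspeed(72.13): V ← 72.13 m/s
adjust_throttle(+1704): rpm ← 9733 +1704 = 11437
final state: V = 72.13 m/s, rpm = 11437 → n = rpm/60 = 190.616667 rev/s
J = V / (n·D) = 72.13 / (190.616667 × 3.661) = 0.103361
regime bands: climb J<0.5636 | cruise [0.5636, 1.1273) | windmill J≥1.1273
J = 0.1034 → climb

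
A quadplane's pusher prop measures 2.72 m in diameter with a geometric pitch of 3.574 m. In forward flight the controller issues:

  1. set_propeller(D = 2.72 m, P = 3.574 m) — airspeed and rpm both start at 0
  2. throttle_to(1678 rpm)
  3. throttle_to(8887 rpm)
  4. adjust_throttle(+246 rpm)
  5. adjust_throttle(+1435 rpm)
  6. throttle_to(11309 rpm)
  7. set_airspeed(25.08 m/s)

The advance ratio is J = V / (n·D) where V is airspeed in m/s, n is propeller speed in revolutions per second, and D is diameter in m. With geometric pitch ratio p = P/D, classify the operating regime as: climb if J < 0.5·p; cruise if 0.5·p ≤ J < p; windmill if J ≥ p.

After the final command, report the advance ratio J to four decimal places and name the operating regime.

J = 0.0489, regime = climb

set_propeller: D = 2.72 m, P = 3.574 m (p = P/D = 1.313971); state ← (V=0, rpm=0)
throttle_to(1678): rpm ← 1678
throttle_to(8887): rpm ← 8887
adjust_throttle(+246): rpm ← 8887 +246 = 9133
adjust_throttle(+1435): rpm ← 9133 +1435 = 10568
throttle_to(11309): rpm ← 11309
set_airspeed(25.08): V ← 25.08 m/s
final state: V = 25.08 m/s, rpm = 11309 → n = rpm/60 = 188.483333 rev/s
J = V / (n·D) = 25.08 / (188.483333 × 2.72) = 0.048920
regime bands: climb J<0.6570 | cruise [0.6570, 1.3140) | windmill J≥1.3140
J = 0.0489 → climb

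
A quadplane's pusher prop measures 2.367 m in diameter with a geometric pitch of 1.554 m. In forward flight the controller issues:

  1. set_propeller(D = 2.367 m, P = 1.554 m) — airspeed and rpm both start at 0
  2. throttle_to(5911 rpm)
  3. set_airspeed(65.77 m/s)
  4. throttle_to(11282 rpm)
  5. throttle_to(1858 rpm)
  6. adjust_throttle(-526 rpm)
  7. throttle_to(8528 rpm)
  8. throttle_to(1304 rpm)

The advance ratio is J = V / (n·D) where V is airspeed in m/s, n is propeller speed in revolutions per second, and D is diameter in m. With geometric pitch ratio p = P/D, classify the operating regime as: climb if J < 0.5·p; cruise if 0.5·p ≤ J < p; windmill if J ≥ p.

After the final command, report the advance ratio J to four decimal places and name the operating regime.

set_propeller: D = 2.367 m, P = 1.554 m (p = P/D = 0.656527); state ← (V=0, rpm=0)
throttle_to(5911): rpm ← 5911
set_airspeed(65.77): V ← 65.77 m/s
throttle_to(11282): rpm ← 11282
throttle_to(1858): rpm ← 1858
adjust_throttle(-526): rpm ← 1858 -526 = 1332
throttle_to(8528): rpm ← 8528
throttle_to(1304): rpm ← 1304
final state: V = 65.77 m/s, rpm = 1304 → n = rpm/60 = 21.733333 rev/s
J = V / (n·D) = 65.77 / (21.733333 × 2.367) = 1.278507
regime bands: climb J<0.3283 | cruise [0.3283, 0.6565) | windmill J≥0.6565
J = 1.2785 → windmill

J = 1.2785, regime = windmill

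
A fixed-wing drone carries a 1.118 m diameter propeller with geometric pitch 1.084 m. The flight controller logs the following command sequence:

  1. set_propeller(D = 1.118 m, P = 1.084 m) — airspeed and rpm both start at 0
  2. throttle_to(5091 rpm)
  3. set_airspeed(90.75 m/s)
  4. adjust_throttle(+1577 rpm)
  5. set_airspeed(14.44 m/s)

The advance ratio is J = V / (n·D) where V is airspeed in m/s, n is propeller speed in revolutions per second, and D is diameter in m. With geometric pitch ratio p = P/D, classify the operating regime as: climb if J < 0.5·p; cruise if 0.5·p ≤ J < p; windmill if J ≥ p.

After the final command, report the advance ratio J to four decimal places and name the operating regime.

J = 0.1162, regime = climb

set_propeller: D = 1.118 m, P = 1.084 m (p = P/D = 0.969589); state ← (V=0, rpm=0)
throttle_to(5091): rpm ← 5091
set_airspeed(90.75): V ← 90.75 m/s
adjust_throttle(+1577): rpm ← 5091 +1577 = 6668
set_airspeed(14.44): V ← 14.44 m/s
final state: V = 14.44 m/s, rpm = 6668 → n = rpm/60 = 111.133333 rev/s
J = V / (n·D) = 14.44 / (111.133333 × 1.118) = 0.116220
regime bands: climb J<0.4848 | cruise [0.4848, 0.9696) | windmill J≥0.9696
J = 0.1162 → climb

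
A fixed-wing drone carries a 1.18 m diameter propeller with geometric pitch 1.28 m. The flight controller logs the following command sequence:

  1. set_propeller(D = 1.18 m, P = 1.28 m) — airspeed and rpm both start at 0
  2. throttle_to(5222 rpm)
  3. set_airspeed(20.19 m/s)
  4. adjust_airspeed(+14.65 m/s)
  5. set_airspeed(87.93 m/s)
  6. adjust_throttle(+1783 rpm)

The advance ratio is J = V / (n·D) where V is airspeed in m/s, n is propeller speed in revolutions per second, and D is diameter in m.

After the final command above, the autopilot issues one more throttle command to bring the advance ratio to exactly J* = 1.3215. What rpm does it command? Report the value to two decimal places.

set_propeller: D = 1.18 m, P = 1.28 m (p = P/D = 1.084746); state ← (V=0, rpm=0)
throttle_to(5222): rpm ← 5222
set_airspeed(20.19): V ← 20.19 m/s
adjust_airspeed(+14.65): V ← 20.19 +14.65 = 34.84 m/s
set_airspeed(87.93): V ← 87.93 m/s
adjust_throttle(+1783): rpm ← 5222 +1783 = 7005
final state: V = 87.93 m/s, rpm = 7005 → n = rpm/60 = 116.750000 rev/s
target J* = 1.3215; solve J* = V/(n·D) for n: n = V/(J*·D) = 87.93/(1.3215 × 1.18) = 56.388157 rev/s
rpm = 60·n = 3383.289405

rpm = 3383.29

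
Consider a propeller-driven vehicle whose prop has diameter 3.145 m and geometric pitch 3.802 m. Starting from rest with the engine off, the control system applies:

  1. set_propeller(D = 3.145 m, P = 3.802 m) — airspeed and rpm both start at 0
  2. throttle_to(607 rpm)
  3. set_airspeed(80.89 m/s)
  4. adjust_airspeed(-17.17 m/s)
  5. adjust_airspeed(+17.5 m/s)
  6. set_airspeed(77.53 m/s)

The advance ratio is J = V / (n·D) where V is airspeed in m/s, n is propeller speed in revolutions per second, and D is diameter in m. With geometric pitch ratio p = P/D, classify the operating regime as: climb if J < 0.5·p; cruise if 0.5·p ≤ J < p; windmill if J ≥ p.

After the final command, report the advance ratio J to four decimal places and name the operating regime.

J = 2.4368, regime = windmill

set_propeller: D = 3.145 m, P = 3.802 m (p = P/D = 1.208903); state ← (V=0, rpm=0)
throttle_to(607): rpm ← 607
set_airspeed(80.89): V ← 80.89 m/s
adjust_airspeed(-17.17): V ← 80.89 -17.17 = 63.72 m/s
adjust_airspeed(+17.5): V ← 63.72 +17.5 = 81.22 m/s
set_airspeed(77.53): V ← 77.53 m/s
final state: V = 77.53 m/s, rpm = 607 → n = rpm/60 = 10.116667 rev/s
J = V / (n·D) = 77.53 / (10.116667 × 3.145) = 2.436754
regime bands: climb J<0.6045 | cruise [0.6045, 1.2089) | windmill J≥1.2089
J = 2.4368 → windmill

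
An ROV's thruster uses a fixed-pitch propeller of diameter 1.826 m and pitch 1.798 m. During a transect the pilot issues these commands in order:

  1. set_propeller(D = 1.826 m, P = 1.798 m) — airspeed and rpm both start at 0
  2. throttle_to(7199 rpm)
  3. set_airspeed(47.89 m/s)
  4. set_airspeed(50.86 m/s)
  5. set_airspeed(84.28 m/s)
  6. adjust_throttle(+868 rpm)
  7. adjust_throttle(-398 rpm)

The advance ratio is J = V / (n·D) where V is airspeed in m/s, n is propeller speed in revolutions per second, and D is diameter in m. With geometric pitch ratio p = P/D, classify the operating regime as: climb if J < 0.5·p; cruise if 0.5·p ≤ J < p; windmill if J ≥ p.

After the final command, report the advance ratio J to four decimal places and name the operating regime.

set_propeller: D = 1.826 m, P = 1.798 m (p = P/D = 0.984666); state ← (V=0, rpm=0)
throttle_to(7199): rpm ← 7199
set_airspeed(47.89): V ← 47.89 m/s
set_airspeed(50.86): V ← 50.86 m/s
set_airspeed(84.28): V ← 84.28 m/s
adjust_throttle(+868): rpm ← 7199 +868 = 8067
adjust_throttle(-398): rpm ← 8067 -398 = 7669
final state: V = 84.28 m/s, rpm = 7669 → n = rpm/60 = 127.816667 rev/s
J = V / (n·D) = 84.28 / (127.816667 × 1.826) = 0.361107
regime bands: climb J<0.4923 | cruise [0.4923, 0.9847) | windmill J≥0.9847
J = 0.3611 → climb

J = 0.3611, regime = climb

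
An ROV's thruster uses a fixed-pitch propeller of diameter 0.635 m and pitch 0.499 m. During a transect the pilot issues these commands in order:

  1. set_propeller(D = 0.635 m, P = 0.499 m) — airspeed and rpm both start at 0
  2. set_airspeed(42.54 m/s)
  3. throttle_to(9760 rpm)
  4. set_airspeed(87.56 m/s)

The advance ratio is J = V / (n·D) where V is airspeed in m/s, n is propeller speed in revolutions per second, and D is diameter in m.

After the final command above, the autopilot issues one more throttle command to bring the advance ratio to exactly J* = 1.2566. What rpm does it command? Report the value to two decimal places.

rpm = 6583.95

set_propeller: D = 0.635 m, P = 0.499 m (p = P/D = 0.785827); state ← (V=0, rpm=0)
set_airspeed(42.54): V ← 42.54 m/s
throttle_to(9760): rpm ← 9760
set_airspeed(87.56): V ← 87.56 m/s
final state: V = 87.56 m/s, rpm = 9760 → n = rpm/60 = 162.666667 rev/s
target J* = 1.2566; solve J* = V/(n·D) for n: n = V/(J*·D) = 87.56/(1.2566 × 0.635) = 109.732424 rev/s
rpm = 60·n = 6583.945430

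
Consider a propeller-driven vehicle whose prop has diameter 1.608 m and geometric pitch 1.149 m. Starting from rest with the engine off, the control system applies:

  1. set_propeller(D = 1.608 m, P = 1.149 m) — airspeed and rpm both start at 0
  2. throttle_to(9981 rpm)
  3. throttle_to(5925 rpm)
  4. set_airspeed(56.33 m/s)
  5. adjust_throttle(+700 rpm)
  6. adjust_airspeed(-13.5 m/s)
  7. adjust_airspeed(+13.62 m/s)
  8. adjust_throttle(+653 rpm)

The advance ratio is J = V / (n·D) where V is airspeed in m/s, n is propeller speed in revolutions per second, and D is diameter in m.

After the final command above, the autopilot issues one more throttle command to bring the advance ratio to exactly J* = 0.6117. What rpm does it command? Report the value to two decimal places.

set_propeller: D = 1.608 m, P = 1.149 m (p = P/D = 0.714552); state ← (V=0, rpm=0)
throttle_to(9981): rpm ← 9981
throttle_to(5925): rpm ← 5925
set_airspeed(56.33): V ← 56.33 m/s
adjust_throttle(+700): rpm ← 5925 +700 = 6625
adjust_airspeed(-13.5): V ← 56.33 -13.5 = 42.83 m/s
adjust_airspeed(+13.62): V ← 42.83 +13.62 = 56.45 m/s
adjust_throttle(+653): rpm ← 6625 +653 = 7278
final state: V = 56.45 m/s, rpm = 7278 → n = rpm/60 = 121.300000 rev/s
target J* = 0.6117; solve J* = V/(n·D) for n: n = V/(J*·D) = 56.45/(0.6117 × 1.608) = 57.390422 rev/s
rpm = 60·n = 3443.425345

rpm = 3443.43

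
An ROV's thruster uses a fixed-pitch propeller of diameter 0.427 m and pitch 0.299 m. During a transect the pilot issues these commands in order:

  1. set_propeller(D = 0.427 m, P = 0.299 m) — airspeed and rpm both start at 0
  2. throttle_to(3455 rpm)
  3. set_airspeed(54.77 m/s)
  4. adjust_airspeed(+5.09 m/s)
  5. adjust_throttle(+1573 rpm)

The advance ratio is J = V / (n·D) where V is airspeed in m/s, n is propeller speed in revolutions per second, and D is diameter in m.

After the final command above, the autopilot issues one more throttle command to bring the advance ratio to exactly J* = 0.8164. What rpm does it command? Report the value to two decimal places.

set_propeller: D = 0.427 m, P = 0.299 m (p = P/D = 0.700234); state ← (V=0, rpm=0)
throttle_to(3455): rpm ← 3455
set_airspeed(54.77): V ← 54.77 m/s
adjust_airspeed(+5.09): V ← 54.77 +5.09 = 59.86 m/s
adjust_throttle(+1573): rpm ← 3455 +1573 = 5028
final state: V = 59.86 m/s, rpm = 5028 → n = rpm/60 = 83.800000 rev/s
target J* = 0.8164; solve J* = V/(n·D) for n: n = V/(J*·D) = 59.86/(0.8164 × 0.427) = 171.714054 rev/s
rpm = 60·n = 10302.843236

rpm = 10302.84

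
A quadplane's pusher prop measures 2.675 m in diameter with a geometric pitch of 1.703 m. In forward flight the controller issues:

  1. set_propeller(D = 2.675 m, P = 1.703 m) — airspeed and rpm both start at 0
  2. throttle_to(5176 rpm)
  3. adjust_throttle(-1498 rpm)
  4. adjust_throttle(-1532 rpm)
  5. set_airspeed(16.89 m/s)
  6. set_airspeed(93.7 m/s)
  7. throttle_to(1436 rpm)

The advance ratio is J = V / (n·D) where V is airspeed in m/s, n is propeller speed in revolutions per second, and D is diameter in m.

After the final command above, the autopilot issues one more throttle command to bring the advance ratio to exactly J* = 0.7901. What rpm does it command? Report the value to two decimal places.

rpm = 2660.02

set_propeller: D = 2.675 m, P = 1.703 m (p = P/D = 0.636636); state ← (V=0, rpm=0)
throttle_to(5176): rpm ← 5176
adjust_throttle(-1498): rpm ← 5176 -1498 = 3678
adjust_throttle(-1532): rpm ← 3678 -1532 = 2146
set_airspeed(16.89): V ← 16.89 m/s
set_airspeed(93.7): V ← 93.7 m/s
throttle_to(1436): rpm ← 1436
final state: V = 93.7 m/s, rpm = 1436 → n = rpm/60 = 23.933333 rev/s
target J* = 0.7901; solve J* = V/(n·D) for n: n = V/(J*·D) = 93.7/(0.7901 × 2.675) = 44.333676 rev/s
rpm = 60·n = 2660.020558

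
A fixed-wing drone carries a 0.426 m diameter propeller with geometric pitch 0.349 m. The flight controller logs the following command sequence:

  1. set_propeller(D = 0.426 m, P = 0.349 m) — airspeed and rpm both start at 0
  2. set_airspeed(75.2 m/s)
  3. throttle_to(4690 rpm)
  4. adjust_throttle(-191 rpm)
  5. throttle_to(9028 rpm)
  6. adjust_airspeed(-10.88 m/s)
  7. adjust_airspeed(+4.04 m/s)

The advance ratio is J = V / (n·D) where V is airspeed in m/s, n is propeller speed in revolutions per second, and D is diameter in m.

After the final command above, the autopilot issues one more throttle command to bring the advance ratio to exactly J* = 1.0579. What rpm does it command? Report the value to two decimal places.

rpm = 9101.21

set_propeller: D = 0.426 m, P = 0.349 m (p = P/D = 0.819249); state ← (V=0, rpm=0)
set_airspeed(75.2): V ← 75.2 m/s
throttle_to(4690): rpm ← 4690
adjust_throttle(-191): rpm ← 4690 -191 = 4499
throttle_to(9028): rpm ← 9028
adjust_airspeed(-10.88): V ← 75.2 -10.88 = 64.32 m/s
adjust_airspeed(+4.04): V ← 64.32 +4.04 = 68.36 m/s
final state: V = 68.36 m/s, rpm = 9028 → n = rpm/60 = 150.466667 rev/s
target J* = 1.0579; solve J* = V/(n·D) for n: n = V/(J*·D) = 68.36/(1.0579 × 0.426) = 151.686817 rev/s
rpm = 60·n = 9101.209012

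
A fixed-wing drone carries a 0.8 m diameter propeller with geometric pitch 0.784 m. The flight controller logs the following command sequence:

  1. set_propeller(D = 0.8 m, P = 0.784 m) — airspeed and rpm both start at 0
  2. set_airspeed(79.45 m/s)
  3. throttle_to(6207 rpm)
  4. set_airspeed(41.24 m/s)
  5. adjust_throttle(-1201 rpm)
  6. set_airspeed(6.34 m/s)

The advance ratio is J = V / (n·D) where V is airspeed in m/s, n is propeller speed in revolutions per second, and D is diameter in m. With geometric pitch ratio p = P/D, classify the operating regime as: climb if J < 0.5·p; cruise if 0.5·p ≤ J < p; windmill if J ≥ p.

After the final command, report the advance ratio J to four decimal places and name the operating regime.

set_propeller: D = 0.8 m, P = 0.784 m (p = P/D = 0.980000); state ← (V=0, rpm=0)
set_airspeed(79.45): V ← 79.45 m/s
throttle_to(6207): rpm ← 6207
set_airspeed(41.24): V ← 41.24 m/s
adjust_throttle(-1201): rpm ← 6207 -1201 = 5006
set_airspeed(6.34): V ← 6.34 m/s
final state: V = 6.34 m/s, rpm = 5006 → n = rpm/60 = 83.433333 rev/s
J = V / (n·D) = 6.34 / (83.433333 × 0.8) = 0.094986
regime bands: climb J<0.4900 | cruise [0.4900, 0.9800) | windmill J≥0.9800
J = 0.0950 → climb

J = 0.0950, regime = climb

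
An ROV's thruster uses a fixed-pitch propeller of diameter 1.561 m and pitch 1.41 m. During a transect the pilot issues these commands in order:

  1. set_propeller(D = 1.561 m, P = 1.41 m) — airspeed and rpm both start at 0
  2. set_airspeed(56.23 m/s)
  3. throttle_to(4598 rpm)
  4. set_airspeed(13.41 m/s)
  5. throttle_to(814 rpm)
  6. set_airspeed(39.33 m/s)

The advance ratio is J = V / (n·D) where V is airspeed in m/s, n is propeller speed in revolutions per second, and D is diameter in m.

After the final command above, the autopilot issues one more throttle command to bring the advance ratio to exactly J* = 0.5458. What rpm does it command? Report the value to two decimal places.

set_propeller: D = 1.561 m, P = 1.41 m (p = P/D = 0.903267); state ← (V=0, rpm=0)
set_airspeed(56.23): V ← 56.23 m/s
throttle_to(4598): rpm ← 4598
set_airspeed(13.41): V ← 13.41 m/s
throttle_to(814): rpm ← 814
set_airspeed(39.33): V ← 39.33 m/s
final state: V = 39.33 m/s, rpm = 814 → n = rpm/60 = 13.566667 rev/s
target J* = 0.5458; solve J* = V/(n·D) for n: n = V/(J*·D) = 39.33/(0.5458 × 1.561) = 46.162308 rev/s
rpm = 60·n = 2769.738465

rpm = 2769.74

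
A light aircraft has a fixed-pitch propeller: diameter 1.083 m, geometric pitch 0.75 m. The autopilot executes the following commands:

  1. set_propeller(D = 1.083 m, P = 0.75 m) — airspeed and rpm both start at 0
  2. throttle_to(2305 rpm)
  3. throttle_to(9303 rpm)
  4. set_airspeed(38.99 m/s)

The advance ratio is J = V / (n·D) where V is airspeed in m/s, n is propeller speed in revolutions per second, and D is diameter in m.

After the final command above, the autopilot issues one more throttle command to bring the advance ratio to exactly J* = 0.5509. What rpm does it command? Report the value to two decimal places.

rpm = 3921.06

set_propeller: D = 1.083 m, P = 0.75 m (p = P/D = 0.692521); state ← (V=0, rpm=0)
throttle_to(2305): rpm ← 2305
throttle_to(9303): rpm ← 9303
set_airspeed(38.99): V ← 38.99 m/s
final state: V = 38.99 m/s, rpm = 9303 → n = rpm/60 = 155.050000 rev/s
target J* = 0.5509; solve J* = V/(n·D) for n: n = V/(J*·D) = 38.99/(0.5509 × 1.083) = 65.350965 rev/s
rpm = 60·n = 3921.057911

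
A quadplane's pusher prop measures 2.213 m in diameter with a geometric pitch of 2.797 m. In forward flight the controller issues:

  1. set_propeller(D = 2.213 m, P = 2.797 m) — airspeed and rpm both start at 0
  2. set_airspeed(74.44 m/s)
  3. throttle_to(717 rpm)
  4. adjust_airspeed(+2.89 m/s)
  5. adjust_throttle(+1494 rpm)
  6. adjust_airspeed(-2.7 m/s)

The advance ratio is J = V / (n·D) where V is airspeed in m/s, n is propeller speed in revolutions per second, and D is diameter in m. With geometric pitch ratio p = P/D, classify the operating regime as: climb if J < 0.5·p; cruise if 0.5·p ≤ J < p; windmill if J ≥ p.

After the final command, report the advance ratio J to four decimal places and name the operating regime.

set_propeller: D = 2.213 m, P = 2.797 m (p = P/D = 1.263895); state ← (V=0, rpm=0)
set_airspeed(74.44): V ← 74.44 m/s
throttle_to(717): rpm ← 717
adjust_airspeed(+2.89): V ← 74.44 +2.89 = 77.33 m/s
adjust_throttle(+1494): rpm ← 717 +1494 = 2211
adjust_airspeed(-2.7): V ← 77.33 -2.7 = 74.63 m/s
final state: V = 74.63 m/s, rpm = 2211 → n = rpm/60 = 36.850000 rev/s
J = V / (n·D) = 74.63 / (36.850000 × 2.213) = 0.915155
regime bands: climb J<0.6319 | cruise [0.6319, 1.2639) | windmill J≥1.2639
J = 0.9152 → cruise

J = 0.9152, regime = cruise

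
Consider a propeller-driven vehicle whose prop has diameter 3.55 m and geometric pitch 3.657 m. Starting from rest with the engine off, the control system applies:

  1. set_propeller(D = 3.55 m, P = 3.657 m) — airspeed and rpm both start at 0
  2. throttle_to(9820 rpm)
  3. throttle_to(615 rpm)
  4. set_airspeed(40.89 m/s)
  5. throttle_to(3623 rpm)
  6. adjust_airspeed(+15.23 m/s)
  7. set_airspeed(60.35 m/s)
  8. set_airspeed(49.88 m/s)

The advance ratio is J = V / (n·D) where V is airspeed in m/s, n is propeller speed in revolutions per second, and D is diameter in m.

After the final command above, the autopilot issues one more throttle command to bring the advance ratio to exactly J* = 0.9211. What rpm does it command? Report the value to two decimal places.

rpm = 915.26

set_propeller: D = 3.55 m, P = 3.657 m (p = P/D = 1.030141); state ← (V=0, rpm=0)
throttle_to(9820): rpm ← 9820
throttle_to(615): rpm ← 615
set_airspeed(40.89): V ← 40.89 m/s
throttle_to(3623): rpm ← 3623
adjust_airspeed(+15.23): V ← 40.89 +15.23 = 56.12 m/s
set_airspeed(60.35): V ← 60.35 m/s
set_airspeed(49.88): V ← 49.88 m/s
final state: V = 49.88 m/s, rpm = 3623 → n = rpm/60 = 60.383333 rev/s
target J* = 0.9211; solve J* = V/(n·D) for n: n = V/(J*·D) = 49.88/(0.9211 × 3.55) = 15.254266 rev/s
rpm = 60·n = 915.255948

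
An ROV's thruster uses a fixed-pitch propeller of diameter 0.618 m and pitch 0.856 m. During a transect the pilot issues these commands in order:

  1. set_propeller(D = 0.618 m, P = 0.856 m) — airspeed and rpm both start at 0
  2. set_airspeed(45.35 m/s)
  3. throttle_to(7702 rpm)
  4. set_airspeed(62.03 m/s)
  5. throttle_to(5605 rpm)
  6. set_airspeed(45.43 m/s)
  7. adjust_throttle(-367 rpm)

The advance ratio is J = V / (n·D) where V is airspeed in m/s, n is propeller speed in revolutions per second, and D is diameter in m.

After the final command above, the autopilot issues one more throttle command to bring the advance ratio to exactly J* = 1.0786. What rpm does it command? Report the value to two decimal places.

rpm = 4089.26

set_propeller: D = 0.618 m, P = 0.856 m (p = P/D = 1.385113); state ← (V=0, rpm=0)
set_airspeed(45.35): V ← 45.35 m/s
throttle_to(7702): rpm ← 7702
set_airspeed(62.03): V ← 62.03 m/s
throttle_to(5605): rpm ← 5605
set_airspeed(45.43): V ← 45.43 m/s
adjust_throttle(-367): rpm ← 5605 -367 = 5238
final state: V = 45.43 m/s, rpm = 5238 → n = rpm/60 = 87.300000 rev/s
target J* = 1.0786; solve J* = V/(n·D) for n: n = V/(J*·D) = 45.43/(1.0786 × 0.618) = 68.154392 rev/s
rpm = 60·n = 4089.263501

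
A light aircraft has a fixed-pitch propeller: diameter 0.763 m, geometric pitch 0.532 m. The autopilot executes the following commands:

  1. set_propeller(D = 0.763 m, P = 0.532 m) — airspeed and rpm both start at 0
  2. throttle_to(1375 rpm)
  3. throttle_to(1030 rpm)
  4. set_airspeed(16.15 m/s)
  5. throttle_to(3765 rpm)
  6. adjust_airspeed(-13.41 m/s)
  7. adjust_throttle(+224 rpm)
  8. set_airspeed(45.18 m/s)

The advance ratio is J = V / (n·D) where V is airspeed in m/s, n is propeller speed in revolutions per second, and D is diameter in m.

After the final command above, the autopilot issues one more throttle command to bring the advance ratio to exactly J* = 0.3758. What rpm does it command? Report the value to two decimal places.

set_propeller: D = 0.763 m, P = 0.532 m (p = P/D = 0.697248); state ← (V=0, rpm=0)
throttle_to(1375): rpm ← 1375
throttle_to(1030): rpm ← 1030
set_airspeed(16.15): V ← 16.15 m/s
throttle_to(3765): rpm ← 3765
adjust_airspeed(-13.41): V ← 16.15 -13.41 = 2.74 m/s
adjust_throttle(+224): rpm ← 3765 +224 = 3989
set_airspeed(45.18): V ← 45.18 m/s
final state: V = 45.18 m/s, rpm = 3989 → n = rpm/60 = 66.483333 rev/s
target J* = 0.3758; solve J* = V/(n·D) for n: n = V/(J*·D) = 45.18/(0.3758 × 0.763) = 157.566872 rev/s
rpm = 60·n = 9454.012305

rpm = 9454.01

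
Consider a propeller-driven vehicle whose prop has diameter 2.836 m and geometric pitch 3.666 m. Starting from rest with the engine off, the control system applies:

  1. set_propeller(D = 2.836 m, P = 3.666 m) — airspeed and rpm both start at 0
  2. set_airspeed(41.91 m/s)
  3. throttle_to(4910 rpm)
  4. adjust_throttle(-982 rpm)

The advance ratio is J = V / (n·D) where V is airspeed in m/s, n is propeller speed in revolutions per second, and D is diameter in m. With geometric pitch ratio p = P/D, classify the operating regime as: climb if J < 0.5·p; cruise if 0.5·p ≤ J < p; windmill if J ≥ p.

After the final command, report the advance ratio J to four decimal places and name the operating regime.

J = 0.2257, regime = climb

set_propeller: D = 2.836 m, P = 3.666 m (p = P/D = 1.292666); state ← (V=0, rpm=0)
set_airspeed(41.91): V ← 41.91 m/s
throttle_to(4910): rpm ← 4910
adjust_throttle(-982): rpm ← 4910 -982 = 3928
final state: V = 41.91 m/s, rpm = 3928 → n = rpm/60 = 65.466667 rev/s
J = V / (n·D) = 41.91 / (65.466667 × 2.836) = 0.225731
regime bands: climb J<0.6463 | cruise [0.6463, 1.2927) | windmill J≥1.2927
J = 0.2257 → climb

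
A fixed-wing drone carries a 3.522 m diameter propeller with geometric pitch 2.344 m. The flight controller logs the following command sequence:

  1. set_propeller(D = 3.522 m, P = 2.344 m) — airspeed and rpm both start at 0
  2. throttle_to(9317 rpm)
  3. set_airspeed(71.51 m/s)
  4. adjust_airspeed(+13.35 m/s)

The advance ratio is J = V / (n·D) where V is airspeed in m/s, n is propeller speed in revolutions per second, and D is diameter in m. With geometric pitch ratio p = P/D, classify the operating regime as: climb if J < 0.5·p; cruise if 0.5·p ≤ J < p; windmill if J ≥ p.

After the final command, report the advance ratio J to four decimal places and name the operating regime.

set_propeller: D = 3.522 m, P = 2.344 m (p = P/D = 0.665531); state ← (V=0, rpm=0)
throttle_to(9317): rpm ← 9317
set_airspeed(71.51): V ← 71.51 m/s
adjust_airspeed(+13.35): V ← 71.51 +13.35 = 84.86 m/s
final state: V = 84.86 m/s, rpm = 9317 → n = rpm/60 = 155.283333 rev/s
J = V / (n·D) = 84.86 / (155.283333 × 3.522) = 0.155163
regime bands: climb J<0.3328 | cruise [0.3328, 0.6655) | windmill J≥0.6655
J = 0.1552 → climb

J = 0.1552, regime = climb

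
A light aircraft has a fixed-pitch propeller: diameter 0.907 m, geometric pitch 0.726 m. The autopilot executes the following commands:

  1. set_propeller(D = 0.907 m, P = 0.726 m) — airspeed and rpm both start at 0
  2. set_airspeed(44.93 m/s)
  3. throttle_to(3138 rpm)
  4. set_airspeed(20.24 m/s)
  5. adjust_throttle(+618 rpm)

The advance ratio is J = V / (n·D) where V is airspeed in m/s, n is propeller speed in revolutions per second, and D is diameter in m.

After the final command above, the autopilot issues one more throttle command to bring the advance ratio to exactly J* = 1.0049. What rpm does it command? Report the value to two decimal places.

rpm = 1332.39

set_propeller: D = 0.907 m, P = 0.726 m (p = P/D = 0.800441); state ← (V=0, rpm=0)
set_airspeed(44.93): V ← 44.93 m/s
throttle_to(3138): rpm ← 3138
set_airspeed(20.24): V ← 20.24 m/s
adjust_throttle(+618): rpm ← 3138 +618 = 3756
final state: V = 20.24 m/s, rpm = 3756 → n = rpm/60 = 62.600000 rev/s
target J* = 1.0049; solve J* = V/(n·D) for n: n = V/(J*·D) = 20.24/(1.0049 × 0.907) = 22.206513 rev/s
rpm = 60·n = 1332.390800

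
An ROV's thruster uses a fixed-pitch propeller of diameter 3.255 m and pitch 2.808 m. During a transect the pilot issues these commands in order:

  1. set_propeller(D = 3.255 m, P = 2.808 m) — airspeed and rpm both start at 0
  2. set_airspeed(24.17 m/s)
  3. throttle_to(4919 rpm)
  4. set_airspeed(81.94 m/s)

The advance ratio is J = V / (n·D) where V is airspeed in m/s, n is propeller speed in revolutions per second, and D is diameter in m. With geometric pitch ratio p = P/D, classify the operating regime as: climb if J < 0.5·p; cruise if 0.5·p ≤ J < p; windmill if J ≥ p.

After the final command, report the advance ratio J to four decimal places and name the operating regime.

J = 0.3071, regime = climb

set_propeller: D = 3.255 m, P = 2.808 m (p = P/D = 0.862673); state ← (V=0, rpm=0)
set_airspeed(24.17): V ← 24.17 m/s
throttle_to(4919): rpm ← 4919
set_airspeed(81.94): V ← 81.94 m/s
final state: V = 81.94 m/s, rpm = 4919 → n = rpm/60 = 81.983333 rev/s
J = V / (n·D) = 81.94 / (81.983333 × 3.255) = 0.307057
regime bands: climb J<0.4313 | cruise [0.4313, 0.8627) | windmill J≥0.8627
J = 0.3071 → climb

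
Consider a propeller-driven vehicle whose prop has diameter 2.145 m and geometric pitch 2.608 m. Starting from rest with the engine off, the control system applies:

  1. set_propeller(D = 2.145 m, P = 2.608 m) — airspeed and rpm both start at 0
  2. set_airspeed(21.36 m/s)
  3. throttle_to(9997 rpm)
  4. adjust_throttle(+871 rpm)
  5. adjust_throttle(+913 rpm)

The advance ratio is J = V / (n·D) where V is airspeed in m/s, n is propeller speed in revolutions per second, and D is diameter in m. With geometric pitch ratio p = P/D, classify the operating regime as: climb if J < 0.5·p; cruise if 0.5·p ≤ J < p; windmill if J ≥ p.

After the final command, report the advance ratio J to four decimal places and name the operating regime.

J = 0.0507, regime = climb

set_propeller: D = 2.145 m, P = 2.608 m (p = P/D = 1.215851); state ← (V=0, rpm=0)
set_airspeed(21.36): V ← 21.36 m/s
throttle_to(9997): rpm ← 9997
adjust_throttle(+871): rpm ← 9997 +871 = 10868
adjust_throttle(+913): rpm ← 10868 +913 = 11781
final state: V = 21.36 m/s, rpm = 11781 → n = rpm/60 = 196.350000 rev/s
J = V / (n·D) = 21.36 / (196.350000 × 2.145) = 0.050716
regime bands: climb J<0.6079 | cruise [0.6079, 1.2159) | windmill J≥1.2159
J = 0.0507 → climb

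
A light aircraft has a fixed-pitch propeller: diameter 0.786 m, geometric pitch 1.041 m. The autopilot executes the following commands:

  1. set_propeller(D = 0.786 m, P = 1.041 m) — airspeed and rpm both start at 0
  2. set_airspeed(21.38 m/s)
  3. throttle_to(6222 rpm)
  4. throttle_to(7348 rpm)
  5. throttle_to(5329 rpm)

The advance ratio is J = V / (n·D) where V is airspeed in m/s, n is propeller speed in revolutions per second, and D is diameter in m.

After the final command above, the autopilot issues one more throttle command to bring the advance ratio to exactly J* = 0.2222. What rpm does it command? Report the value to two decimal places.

rpm = 7345.01

set_propeller: D = 0.786 m, P = 1.041 m (p = P/D = 1.324427); state ← (V=0, rpm=0)
set_airspeed(21.38): V ← 21.38 m/s
throttle_to(6222): rpm ← 6222
throttle_to(7348): rpm ← 7348
throttle_to(5329): rpm ← 5329
final state: V = 21.38 m/s, rpm = 5329 → n = rpm/60 = 88.816667 rev/s
target J* = 0.2222; solve J* = V/(n·D) for n: n = V/(J*·D) = 21.38/(0.2222 × 0.786) = 122.416822 rev/s
rpm = 60·n = 7345.009310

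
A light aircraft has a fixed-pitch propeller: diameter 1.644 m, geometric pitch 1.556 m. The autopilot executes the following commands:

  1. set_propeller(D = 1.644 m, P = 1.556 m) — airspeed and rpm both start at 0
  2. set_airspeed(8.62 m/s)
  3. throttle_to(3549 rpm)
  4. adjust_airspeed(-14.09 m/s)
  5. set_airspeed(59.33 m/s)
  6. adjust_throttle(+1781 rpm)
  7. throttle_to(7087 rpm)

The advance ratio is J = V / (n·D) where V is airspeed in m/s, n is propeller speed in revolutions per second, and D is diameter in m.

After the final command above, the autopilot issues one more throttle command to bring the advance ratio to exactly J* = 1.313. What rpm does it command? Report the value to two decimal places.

rpm = 1649.15

set_propeller: D = 1.644 m, P = 1.556 m (p = P/D = 0.946472); state ← (V=0, rpm=0)
set_airspeed(8.62): V ← 8.62 m/s
throttle_to(3549): rpm ← 3549
adjust_airspeed(-14.09): V ← 8.62 -14.09 = -5.47 m/s
set_airspeed(59.33): V ← 59.33 m/s
adjust_throttle(+1781): rpm ← 3549 +1781 = 5330
throttle_to(7087): rpm ← 7087
final state: V = 59.33 m/s, rpm = 7087 → n = rpm/60 = 118.116667 rev/s
target J* = 1.313; solve J* = V/(n·D) for n: n = V/(J*·D) = 59.33/(1.313 × 1.644) = 27.485764 rev/s
rpm = 60·n = 1649.145824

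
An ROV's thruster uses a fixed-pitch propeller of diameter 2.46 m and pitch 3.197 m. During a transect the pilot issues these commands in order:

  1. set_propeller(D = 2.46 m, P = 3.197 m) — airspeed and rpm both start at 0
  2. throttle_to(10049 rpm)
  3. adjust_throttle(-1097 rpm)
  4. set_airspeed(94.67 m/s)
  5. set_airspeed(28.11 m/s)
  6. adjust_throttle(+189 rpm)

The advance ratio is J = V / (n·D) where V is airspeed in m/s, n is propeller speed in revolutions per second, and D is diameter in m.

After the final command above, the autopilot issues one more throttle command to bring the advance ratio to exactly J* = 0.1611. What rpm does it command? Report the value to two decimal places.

rpm = 4255.80

set_propeller: D = 2.46 m, P = 3.197 m (p = P/D = 1.299593); state ← (V=0, rpm=0)
throttle_to(10049): rpm ← 10049
adjust_throttle(-1097): rpm ← 10049 -1097 = 8952
set_airspeed(94.67): V ← 94.67 m/s
set_airspeed(28.11): V ← 28.11 m/s
adjust_throttle(+189): rpm ← 8952 +189 = 9141
final state: V = 28.11 m/s, rpm = 9141 → n = rpm/60 = 152.350000 rev/s
target J* = 0.1611; solve J* = V/(n·D) for n: n = V/(J*·D) = 28.11/(0.1611 × 2.46) = 70.930039 rev/s
rpm = 60·n = 4255.802335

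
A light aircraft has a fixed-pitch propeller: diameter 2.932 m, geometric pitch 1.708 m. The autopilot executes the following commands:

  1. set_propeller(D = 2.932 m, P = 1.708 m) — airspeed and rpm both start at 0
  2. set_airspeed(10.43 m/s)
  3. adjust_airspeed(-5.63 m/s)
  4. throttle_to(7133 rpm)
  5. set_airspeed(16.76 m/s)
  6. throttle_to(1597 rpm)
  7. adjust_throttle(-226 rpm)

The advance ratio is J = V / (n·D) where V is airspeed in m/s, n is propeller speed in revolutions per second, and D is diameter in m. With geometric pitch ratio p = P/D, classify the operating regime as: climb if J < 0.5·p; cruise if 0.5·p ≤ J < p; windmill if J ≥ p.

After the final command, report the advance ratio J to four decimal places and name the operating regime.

set_propeller: D = 2.932 m, P = 1.708 m (p = P/D = 0.582538); state ← (V=0, rpm=0)
set_airspeed(10.43): V ← 10.43 m/s
adjust_airspeed(-5.63): V ← 10.43 -5.63 = 4.8 m/s
throttle_to(7133): rpm ← 7133
set_airspeed(16.76): V ← 16.76 m/s
throttle_to(1597): rpm ← 1597
adjust_throttle(-226): rpm ← 1597 -226 = 1371
final state: V = 16.76 m/s, rpm = 1371 → n = rpm/60 = 22.850000 rev/s
J = V / (n·D) = 16.76 / (22.850000 × 2.932) = 0.250163
regime bands: climb J<0.2913 | cruise [0.2913, 0.5825) | windmill J≥0.5825
J = 0.2502 → climb

J = 0.2502, regime = climb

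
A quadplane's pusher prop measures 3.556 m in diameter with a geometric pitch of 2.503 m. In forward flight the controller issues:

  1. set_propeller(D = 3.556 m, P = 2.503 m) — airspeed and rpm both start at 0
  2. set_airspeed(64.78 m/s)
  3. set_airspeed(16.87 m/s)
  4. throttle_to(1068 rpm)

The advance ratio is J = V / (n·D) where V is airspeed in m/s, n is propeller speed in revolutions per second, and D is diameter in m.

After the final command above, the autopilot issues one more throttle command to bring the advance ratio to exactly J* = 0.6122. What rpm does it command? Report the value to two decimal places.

set_propeller: D = 3.556 m, P = 2.503 m (p = P/D = 0.703881); state ← (V=0, rpm=0)
set_airspeed(64.78): V ← 64.78 m/s
set_airspeed(16.87): V ← 16.87 m/s
throttle_to(1068): rpm ← 1068
final state: V = 16.87 m/s, rpm = 1068 → n = rpm/60 = 17.800000 rev/s
target J* = 0.6122; solve J* = V/(n·D) for n: n = V/(J*·D) = 16.87/(0.6122 × 3.556) = 7.749256 rev/s
rpm = 60·n = 464.955357

rpm = 464.96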